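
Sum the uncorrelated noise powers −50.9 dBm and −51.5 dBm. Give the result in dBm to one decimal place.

Convert to linear, add, convert back:
P₁ = 8.13×10⁻⁹ W, P₂ = 7.08×10⁻⁹ W
P_tot = 1.52×10⁻⁸ W → 10 log₁₀(P_tot / 10⁻³) = −48.2 dBm

−48.2 dBm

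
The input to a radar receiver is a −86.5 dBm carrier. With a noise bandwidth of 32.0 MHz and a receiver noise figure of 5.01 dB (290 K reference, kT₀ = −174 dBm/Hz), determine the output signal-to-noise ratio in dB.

7.4 dB

Noise floor: N = −174 + 10 log₁₀(B) + NF
10 log₁₀(3.20×10⁷) = 75.05 dB
N = −174 + 75.05 + 5.01 = −93.94 dBm
SNR = P_sig − N = −86.5 − (−93.94) = 7.44 dB → 7.4 dB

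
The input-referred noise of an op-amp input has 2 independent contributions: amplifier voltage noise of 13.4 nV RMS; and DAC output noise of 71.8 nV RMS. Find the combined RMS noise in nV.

73.0 nV

Uncorrelated sources add in power (mean-square): V_tot = √(ΣV_i²)
V_tot = √[(1.34×10⁻⁸)² + (7.18×10⁻⁸)²] = 7.30×10⁻⁸ V = 73.0 nV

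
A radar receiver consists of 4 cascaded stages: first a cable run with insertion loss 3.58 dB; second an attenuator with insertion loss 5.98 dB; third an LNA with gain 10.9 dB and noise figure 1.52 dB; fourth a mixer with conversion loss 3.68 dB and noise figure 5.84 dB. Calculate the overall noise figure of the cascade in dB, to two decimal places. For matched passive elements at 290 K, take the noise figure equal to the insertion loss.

Convert to linear (a loss of L dB is a gain of −L dB): F_i = 10^(NF_i/10), G_i = 10^(G_i,dB/10)
  Stage 1: F_1 = 10^(3.58/10) = 2.280, G_1 = 10^(−3.58/10) = 0.4385
  Stage 2: F_2 = 10^(5.98/10) = 3.963, G_2 = 10^(−5.98/10) = 0.2523
  Stage 3: F_3 = 10^(1.52/10) = 1.419, G_3 = 10^(10.9/10) = 12.30
  Stage 4: F_4 = 10^(5.84/10) = 3.837, G_4 = 10^(−3.68/10) = 0.4285
Friis cascade:
  F = 2.280 + (3.963 − 1)/0.4385 + (1.419 − 1)/0.1107 + (3.837 − 1)/1.361 = 14.91
NF = 10 log₁₀(14.91) = 11.73 dB

11.73 dB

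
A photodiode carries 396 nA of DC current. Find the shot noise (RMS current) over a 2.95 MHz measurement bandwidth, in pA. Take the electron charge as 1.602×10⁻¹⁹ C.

612 pA

I_n = √(2qI·B)
2qI·B = 2 × 1.602×10⁻¹⁹ × 3.96×10⁻⁷ × 2.95×10⁶ = 3.74×10⁻¹⁹ A²
I_n = √(3.74×10⁻¹⁹) = 6.12×10⁻¹⁰ A = 612 pA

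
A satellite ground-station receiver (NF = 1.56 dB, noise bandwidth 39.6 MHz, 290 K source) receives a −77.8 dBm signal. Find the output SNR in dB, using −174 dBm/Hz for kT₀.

18.7 dB

Noise floor: N = −174 + 10 log₁₀(B) + NF
10 log₁₀(3.96×10⁷) = 75.98 dB
N = −174 + 75.98 + 1.56 = −96.46 dBm
SNR = P_sig − N = −77.8 − (−96.46) = 18.66 dB → 18.7 dB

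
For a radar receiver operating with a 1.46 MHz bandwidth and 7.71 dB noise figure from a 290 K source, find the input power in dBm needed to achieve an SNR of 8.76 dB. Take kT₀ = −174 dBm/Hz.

Sensitivity = −174 + 10 log₁₀(B) + NF + SNR_min
= −174 + 61.64 + 7.71 + 8.76
= −95.89 dBm → −95.9 dBm

−95.9 dBm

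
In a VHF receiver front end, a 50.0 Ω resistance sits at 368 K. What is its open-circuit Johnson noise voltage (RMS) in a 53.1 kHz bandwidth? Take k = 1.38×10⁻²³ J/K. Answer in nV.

232 nV

V_n = √(4kTRB)
4kTRB = 4 × 1.38×10⁻²³ × 368 × 5.00×10¹ × 5.31×10⁴ = 5.39×10⁻¹⁴ V²
V_n = √(5.39×10⁻¹⁴) = 2.32×10⁻⁷ V = 232 nV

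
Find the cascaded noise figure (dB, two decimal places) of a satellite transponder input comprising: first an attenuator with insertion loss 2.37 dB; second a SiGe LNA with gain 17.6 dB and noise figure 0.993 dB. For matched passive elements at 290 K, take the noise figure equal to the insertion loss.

3.36 dB

Convert to linear (a loss of L dB is a gain of −L dB): F_i = 10^(NF_i/10), G_i = 10^(G_i,dB/10)
  Stage 1: F_1 = 10^(2.37/10) = 1.726, G_1 = 10^(−2.37/10) = 0.5794
  Stage 2: F_2 = 10^(0.993/10) = 1.257, G_2 = 10^(17.6/10) = 57.54
Friis cascade:
  F = 1.726 + (1.257 − 1)/0.5794 = 2.169
NF = 10 log₁₀(2.169) = 3.36 dB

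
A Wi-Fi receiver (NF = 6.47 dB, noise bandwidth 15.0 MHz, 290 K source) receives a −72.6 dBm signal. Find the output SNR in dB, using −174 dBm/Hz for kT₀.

Noise floor: N = −174 + 10 log₁₀(B) + NF
10 log₁₀(1.50×10⁷) = 71.76 dB
N = −174 + 71.76 + 6.47 = −95.77 dBm
SNR = P_sig − N = −72.6 − (−95.77) = 23.17 dB → 23.2 dB

23.2 dB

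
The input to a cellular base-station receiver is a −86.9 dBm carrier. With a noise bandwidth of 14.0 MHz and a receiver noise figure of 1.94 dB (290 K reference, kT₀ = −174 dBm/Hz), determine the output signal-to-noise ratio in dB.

Noise floor: N = −174 + 10 log₁₀(B) + NF
10 log₁₀(1.40×10⁷) = 71.46 dB
N = −174 + 71.46 + 1.94 = −100.60 dBm
SNR = P_sig − N = −86.9 − (−100.60) = 13.70 dB → 13.7 dB

13.7 dB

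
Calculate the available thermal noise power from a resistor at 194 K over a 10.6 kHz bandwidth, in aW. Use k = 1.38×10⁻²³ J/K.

P_n = kTB = 1.38×10⁻²³ × 194 × 1.06×10⁴ = 2.84×10⁻¹⁷ W = 28.4 aW

28.4 aW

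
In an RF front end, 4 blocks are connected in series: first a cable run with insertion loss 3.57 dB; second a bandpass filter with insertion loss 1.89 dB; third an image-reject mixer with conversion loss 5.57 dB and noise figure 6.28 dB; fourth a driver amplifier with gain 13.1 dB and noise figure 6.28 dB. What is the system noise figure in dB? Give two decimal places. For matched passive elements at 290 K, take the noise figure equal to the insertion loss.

17.49 dB

Convert to linear (a loss of L dB is a gain of −L dB): F_i = 10^(NF_i/10), G_i = 10^(G_i,dB/10)
  Stage 1: F_1 = 10^(3.57/10) = 2.275, G_1 = 10^(−3.57/10) = 0.4395
  Stage 2: F_2 = 10^(1.89/10) = 1.545, G_2 = 10^(−1.89/10) = 0.6471
  Stage 3: F_3 = 10^(6.28/10) = 4.246, G_3 = 10^(−5.57/10) = 0.2773
  Stage 4: F_4 = 10^(6.28/10) = 4.246, G_4 = 10^(13.1/10) = 20.42
Friis cascade:
  F = 2.275 + (1.545 − 1)/0.4395 + (4.246 − 1)/0.2844 + (4.246 − 1)/0.07889 = 56.08
NF = 10 log₁₀(56.08) = 17.49 dB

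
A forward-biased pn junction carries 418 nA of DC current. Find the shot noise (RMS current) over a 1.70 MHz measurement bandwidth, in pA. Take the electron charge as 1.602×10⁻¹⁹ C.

I_n = √(2qI·B)
2qI·B = 2 × 1.602×10⁻¹⁹ × 4.18×10⁻⁷ × 1.70×10⁶ = 2.28×10⁻¹⁹ A²
I_n = √(2.28×10⁻¹⁹) = 4.77×10⁻¹⁰ A = 477 pA

477 pA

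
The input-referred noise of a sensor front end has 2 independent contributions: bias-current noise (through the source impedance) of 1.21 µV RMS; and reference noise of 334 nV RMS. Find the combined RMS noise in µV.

Uncorrelated sources add in power (mean-square): V_tot = √(ΣV_i²)
V_tot = √[(1.21×10⁻⁶)² + (3.34×10⁻⁷)²] = 1.26×10⁻⁶ V = 1.26 µV

1.26 µV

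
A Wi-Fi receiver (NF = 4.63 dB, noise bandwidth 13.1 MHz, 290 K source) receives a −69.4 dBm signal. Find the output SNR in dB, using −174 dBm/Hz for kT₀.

Noise floor: N = −174 + 10 log₁₀(B) + NF
10 log₁₀(1.31×10⁷) = 71.17 dB
N = −174 + 71.17 + 4.63 = −98.20 dBm
SNR = P_sig − N = −69.4 − (−98.20) = 28.80 dB → 28.8 dB

28.8 dB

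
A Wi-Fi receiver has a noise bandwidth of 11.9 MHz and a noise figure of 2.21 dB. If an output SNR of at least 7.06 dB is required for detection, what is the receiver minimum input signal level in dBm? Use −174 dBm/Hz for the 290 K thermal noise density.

−94.0 dBm

Sensitivity = −174 + 10 log₁₀(B) + NF + SNR_min
= −174 + 70.76 + 2.21 + 7.06
= −93.97 dBm → −94.0 dBm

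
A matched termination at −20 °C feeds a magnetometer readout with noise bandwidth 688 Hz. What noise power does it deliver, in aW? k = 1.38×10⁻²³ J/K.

T = −20 °C + 273.15 = 253.15 K
P_n = kTB = 1.38×10⁻²³ × 253.15 × 6.88×10² = 2.40×10⁻¹⁸ W = 2.40 aW

2.40 aW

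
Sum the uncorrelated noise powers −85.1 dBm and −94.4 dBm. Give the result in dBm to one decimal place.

−84.6 dBm

Convert to linear, add, convert back:
P₁ = 3.09×10⁻¹² W, P₂ = 3.63×10⁻¹³ W
P_tot = 3.45×10⁻¹² W → 10 log₁₀(P_tot / 10⁻³) = −84.6 dBm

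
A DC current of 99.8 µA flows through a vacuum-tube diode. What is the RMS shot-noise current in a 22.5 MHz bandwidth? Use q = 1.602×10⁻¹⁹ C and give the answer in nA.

26.8 nA

I_n = √(2qI·B)
2qI·B = 2 × 1.602×10⁻¹⁹ × 9.98×10⁻⁵ × 2.25×10⁷ = 7.19×10⁻¹⁶ A²
I_n = √(7.19×10⁻¹⁶) = 2.68×10⁻⁸ A = 26.8 nA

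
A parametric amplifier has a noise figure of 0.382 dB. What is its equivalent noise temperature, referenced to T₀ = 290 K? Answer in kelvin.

26.7 K

F = 10^(0.382/10) = 1.09194
T_e = (F − 1)·T₀ = (1.09194 − 1) × 290 = 26.7 K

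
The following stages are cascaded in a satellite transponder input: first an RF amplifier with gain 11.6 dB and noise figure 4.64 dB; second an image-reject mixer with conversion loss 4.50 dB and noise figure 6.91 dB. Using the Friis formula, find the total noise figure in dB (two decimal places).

5.03 dB

Convert to linear (a loss of L dB is a gain of −L dB): F_i = 10^(NF_i/10), G_i = 10^(G_i,dB/10)
  Stage 1: F_1 = 10^(4.64/10) = 2.911, G_1 = 10^(11.6/10) = 14.45
  Stage 2: F_2 = 10^(6.91/10) = 4.909, G_2 = 10^(−4.50/10) = 0.3548
Friis cascade:
  F = 2.911 + (4.909 − 1)/14.45 = 3.181
NF = 10 log₁₀(3.181) = 5.03 dB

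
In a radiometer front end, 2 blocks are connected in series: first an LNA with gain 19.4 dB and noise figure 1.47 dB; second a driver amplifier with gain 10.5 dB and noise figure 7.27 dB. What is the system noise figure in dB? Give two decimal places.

Convert to linear (a loss of L dB is a gain of −L dB): F_i = 10^(NF_i/10), G_i = 10^(G_i,dB/10)
  Stage 1: F_1 = 10^(1.47/10) = 1.403, G_1 = 10^(19.4/10) = 87.10
  Stage 2: F_2 = 10^(7.27/10) = 5.333, G_2 = 10^(10.5/10) = 11.22
Friis cascade:
  F = 1.403 + (5.333 − 1)/87.10 = 1.453
NF = 10 log₁₀(1.453) = 1.62 dB

1.62 dB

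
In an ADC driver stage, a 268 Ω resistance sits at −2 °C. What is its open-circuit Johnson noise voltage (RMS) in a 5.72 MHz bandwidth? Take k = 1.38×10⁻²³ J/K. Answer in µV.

4.79 µV

T = −2 °C + 273.15 = 271.15 K
V_n = √(4kTRB)
4kTRB = 4 × 1.38×10⁻²³ × 271.15 × 2.68×10² × 5.72×10⁶ = 2.29×10⁻¹¹ V²
V_n = √(2.29×10⁻¹¹) = 4.79×10⁻⁶ V = 4.79 µV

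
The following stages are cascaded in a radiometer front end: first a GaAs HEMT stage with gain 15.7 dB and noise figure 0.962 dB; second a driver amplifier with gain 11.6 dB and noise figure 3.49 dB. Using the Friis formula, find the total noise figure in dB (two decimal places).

1.08 dB

Convert to linear (a loss of L dB is a gain of −L dB): F_i = 10^(NF_i/10), G_i = 10^(G_i,dB/10)
  Stage 1: F_1 = 10^(0.962/10) = 1.248, G_1 = 10^(15.7/10) = 37.15
  Stage 2: F_2 = 10^(3.49/10) = 2.234, G_2 = 10^(11.6/10) = 14.45
Friis cascade:
  F = 1.248 + (2.234 − 1)/37.15 = 1.281
NF = 10 log₁₀(1.281) = 1.08 dB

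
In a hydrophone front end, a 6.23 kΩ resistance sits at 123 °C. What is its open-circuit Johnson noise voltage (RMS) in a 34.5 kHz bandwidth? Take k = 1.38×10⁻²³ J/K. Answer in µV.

2.17 µV

T = 123 °C + 273.15 = 396.15 K
V_n = √(4kTRB)
4kTRB = 4 × 1.38×10⁻²³ × 396.15 × 6.23×10³ × 3.45×10⁴ = 4.70×10⁻¹² V²
V_n = √(4.70×10⁻¹²) = 2.17×10⁻⁶ V = 2.17 µV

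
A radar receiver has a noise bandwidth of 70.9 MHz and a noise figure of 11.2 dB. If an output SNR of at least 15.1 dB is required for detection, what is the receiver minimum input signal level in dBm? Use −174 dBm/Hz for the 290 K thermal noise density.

−69.2 dBm

Sensitivity = −174 + 10 log₁₀(B) + NF + SNR_min
= −174 + 78.51 + 11.2 + 15.1
= −69.19 dBm → −69.2 dBm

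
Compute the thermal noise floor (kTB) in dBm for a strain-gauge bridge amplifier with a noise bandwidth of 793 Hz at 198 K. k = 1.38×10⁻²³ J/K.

−146.6 dBm

P_n = kTB = 1.38×10⁻²³ × 198 × 7.93×10² = 2.17×10⁻¹⁸ W
In dBm: 10 log₁₀(2.17×10⁻¹⁸ / 10⁻³) = −146.6 dBm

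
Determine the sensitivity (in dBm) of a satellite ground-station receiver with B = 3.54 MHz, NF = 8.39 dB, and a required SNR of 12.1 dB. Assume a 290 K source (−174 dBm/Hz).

−88.0 dBm

Sensitivity = −174 + 10 log₁₀(B) + NF + SNR_min
= −174 + 65.49 + 8.39 + 12.1
= −88.02 dBm → −88.0 dBm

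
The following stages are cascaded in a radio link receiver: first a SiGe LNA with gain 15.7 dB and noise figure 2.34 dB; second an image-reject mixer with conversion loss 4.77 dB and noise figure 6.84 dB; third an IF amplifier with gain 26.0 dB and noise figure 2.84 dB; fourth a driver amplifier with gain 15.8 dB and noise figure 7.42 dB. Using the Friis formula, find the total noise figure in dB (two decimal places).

2.77 dB

Convert to linear (a loss of L dB is a gain of −L dB): F_i = 10^(NF_i/10), G_i = 10^(G_i,dB/10)
  Stage 1: F_1 = 10^(2.34/10) = 1.714, G_1 = 10^(15.7/10) = 37.15
  Stage 2: F_2 = 10^(6.84/10) = 4.831, G_2 = 10^(−4.77/10) = 0.3334
  Stage 3: F_3 = 10^(2.84/10) = 1.923, G_3 = 10^(26.0/10) = 398.1
  Stage 4: F_4 = 10^(7.42/10) = 5.521, G_4 = 10^(15.8/10) = 38.02
Friis cascade:
  F = 1.714 + (4.831 − 1)/37.15 + (1.923 − 1)/12.39 + (5.521 − 1)/4932 = 1.892
NF = 10 log₁₀(1.892) = 2.77 dB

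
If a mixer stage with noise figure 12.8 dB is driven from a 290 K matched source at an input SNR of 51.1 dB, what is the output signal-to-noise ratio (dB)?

38.3 dB

By definition F = SNR_in/SNR_out, so in dB: SNR_out = SNR_in − NF
SNR_out = 51.1 − 12.8 = 38.3 dB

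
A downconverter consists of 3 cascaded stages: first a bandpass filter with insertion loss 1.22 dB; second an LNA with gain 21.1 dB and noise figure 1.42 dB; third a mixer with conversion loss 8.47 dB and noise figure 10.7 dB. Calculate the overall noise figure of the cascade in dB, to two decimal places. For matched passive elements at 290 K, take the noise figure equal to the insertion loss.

Convert to linear (a loss of L dB is a gain of −L dB): F_i = 10^(NF_i/10), G_i = 10^(G_i,dB/10)
  Stage 1: F_1 = 10^(1.22/10) = 1.324, G_1 = 10^(−1.22/10) = 0.7551
  Stage 2: F_2 = 10^(1.42/10) = 1.387, G_2 = 10^(21.1/10) = 128.8
  Stage 3: F_3 = 10^(10.7/10) = 11.75, G_3 = 10^(−8.47/10) = 0.1422
Friis cascade:
  F = 1.324 + (1.387 − 1)/0.7551 + (11.75 − 1)/97.27 = 1.947
NF = 10 log₁₀(1.947) = 2.89 dB

2.89 dB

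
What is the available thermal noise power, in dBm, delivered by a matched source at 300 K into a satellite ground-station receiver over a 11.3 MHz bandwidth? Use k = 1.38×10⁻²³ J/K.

P_n = kTB = 1.38×10⁻²³ × 300 × 1.13×10⁷ = 4.68×10⁻¹⁴ W
In dBm: 10 log₁₀(4.68×10⁻¹⁴ / 10⁻³) = −103.3 dBm

−103.3 dBm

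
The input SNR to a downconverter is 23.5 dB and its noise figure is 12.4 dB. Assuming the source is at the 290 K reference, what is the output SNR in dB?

11.1 dB

By definition F = SNR_in/SNR_out, so in dB: SNR_out = SNR_in − NF
SNR_out = 23.5 − 12.4 = 11.1 dB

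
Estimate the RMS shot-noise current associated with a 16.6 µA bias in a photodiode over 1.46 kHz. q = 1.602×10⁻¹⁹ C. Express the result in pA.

I_n = √(2qI·B)
2qI·B = 2 × 1.602×10⁻¹⁹ × 1.66×10⁻⁵ × 1.46×10³ = 7.77×10⁻²¹ A²
I_n = √(7.77×10⁻²¹) = 8.81×10⁻¹¹ A = 88.1 pA

88.1 pA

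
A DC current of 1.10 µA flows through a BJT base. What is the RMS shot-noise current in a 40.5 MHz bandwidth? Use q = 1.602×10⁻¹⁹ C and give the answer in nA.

I_n = √(2qI·B)
2qI·B = 2 × 1.602×10⁻¹⁹ × 1.10×10⁻⁶ × 4.05×10⁷ = 1.43×10⁻¹⁷ A²
I_n = √(1.43×10⁻¹⁷) = 3.78×10⁻⁹ A = 3.78 nA

3.78 nA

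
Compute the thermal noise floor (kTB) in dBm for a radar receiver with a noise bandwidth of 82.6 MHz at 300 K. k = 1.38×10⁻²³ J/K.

P_n = kTB = 1.38×10⁻²³ × 300 × 8.26×10⁷ = 3.42×10⁻¹³ W
In dBm: 10 log₁₀(3.42×10⁻¹³ / 10⁻³) = −94.7 dBm

−94.7 dBm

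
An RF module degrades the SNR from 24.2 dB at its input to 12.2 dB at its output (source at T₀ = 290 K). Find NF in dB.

12.0 dB

NF (dB) = SNR_in(dB) − SNR_out(dB) when the source is at T₀
NF = 24.2 − 12.2 = 12.0 dB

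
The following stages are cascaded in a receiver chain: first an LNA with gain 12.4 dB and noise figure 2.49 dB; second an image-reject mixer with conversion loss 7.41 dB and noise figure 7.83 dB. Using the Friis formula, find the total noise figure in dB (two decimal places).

Convert to linear (a loss of L dB is a gain of −L dB): F_i = 10^(NF_i/10), G_i = 10^(G_i,dB/10)
  Stage 1: F_1 = 10^(2.49/10) = 1.774, G_1 = 10^(12.4/10) = 17.38
  Stage 2: F_2 = 10^(7.83/10) = 6.067, G_2 = 10^(−7.41/10) = 0.1816
Friis cascade:
  F = 1.774 + (6.067 − 1)/17.38 = 2.066
NF = 10 log₁₀(2.066) = 3.15 dB

3.15 dB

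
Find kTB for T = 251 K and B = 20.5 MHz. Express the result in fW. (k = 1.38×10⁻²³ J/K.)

P_n = kTB = 1.38×10⁻²³ × 251 × 2.05×10⁷ = 7.10×10⁻¹⁴ W = 71.0 fW

71.0 fW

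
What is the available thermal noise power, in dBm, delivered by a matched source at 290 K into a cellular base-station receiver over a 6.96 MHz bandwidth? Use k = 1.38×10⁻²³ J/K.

P_n = kTB = 1.38×10⁻²³ × 290 × 6.96×10⁶ = 2.79×10⁻¹⁴ W
In dBm: 10 log₁₀(2.79×10⁻¹⁴ / 10⁻³) = −105.6 dBm

−105.6 dBm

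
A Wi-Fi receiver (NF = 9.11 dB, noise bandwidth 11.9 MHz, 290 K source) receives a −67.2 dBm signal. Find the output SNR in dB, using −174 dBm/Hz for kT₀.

26.9 dB

Noise floor: N = −174 + 10 log₁₀(B) + NF
10 log₁₀(1.19×10⁷) = 70.76 dB
N = −174 + 70.76 + 9.11 = −94.13 dBm
SNR = P_sig − N = −67.2 − (−94.13) = 26.93 dB → 26.9 dB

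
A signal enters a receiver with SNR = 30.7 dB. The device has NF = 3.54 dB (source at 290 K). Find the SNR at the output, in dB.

By definition F = SNR_in/SNR_out, so in dB: SNR_out = SNR_in − NF
SNR_out = 30.7 − 3.54 = 27.16 dB

27.16 dB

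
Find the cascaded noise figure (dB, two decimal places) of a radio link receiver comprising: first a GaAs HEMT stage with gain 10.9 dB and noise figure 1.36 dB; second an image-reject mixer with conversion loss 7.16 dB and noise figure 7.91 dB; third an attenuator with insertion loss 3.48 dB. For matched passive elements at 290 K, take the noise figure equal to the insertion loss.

3.63 dB

Convert to linear (a loss of L dB is a gain of −L dB): F_i = 10^(NF_i/10), G_i = 10^(G_i,dB/10)
  Stage 1: F_1 = 10^(1.36/10) = 1.368, G_1 = 10^(10.9/10) = 12.30
  Stage 2: F_2 = 10^(7.91/10) = 6.180, G_2 = 10^(−7.16/10) = 0.1923
  Stage 3: F_3 = 10^(3.48/10) = 2.228, G_3 = 10^(−3.48/10) = 0.4487
Friis cascade:
  F = 1.368 + (6.180 − 1)/12.30 + (2.228 − 1)/2.366 = 2.308
NF = 10 log₁₀(2.308) = 3.63 dB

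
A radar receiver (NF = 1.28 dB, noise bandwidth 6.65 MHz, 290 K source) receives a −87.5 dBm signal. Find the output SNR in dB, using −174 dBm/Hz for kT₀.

17.0 dB

Noise floor: N = −174 + 10 log₁₀(B) + NF
10 log₁₀(6.65×10⁶) = 68.23 dB
N = −174 + 68.23 + 1.28 = −104.49 dBm
SNR = P_sig − N = −87.5 − (−104.49) = 16.99 dB → 17.0 dB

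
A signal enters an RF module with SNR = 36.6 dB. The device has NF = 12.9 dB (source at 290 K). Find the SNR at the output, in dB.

23.7 dB

By definition F = SNR_in/SNR_out, so in dB: SNR_out = SNR_in − NF
SNR_out = 36.6 − 12.9 = 23.7 dB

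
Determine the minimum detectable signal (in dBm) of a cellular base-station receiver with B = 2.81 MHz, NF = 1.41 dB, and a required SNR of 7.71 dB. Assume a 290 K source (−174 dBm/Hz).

Sensitivity = −174 + 10 log₁₀(B) + NF + SNR_min
= −174 + 64.49 + 1.41 + 7.71
= −100.39 dBm → −100.4 dBm

−100.4 dBm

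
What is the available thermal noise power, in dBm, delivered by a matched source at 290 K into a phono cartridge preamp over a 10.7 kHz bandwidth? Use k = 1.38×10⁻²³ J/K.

P_n = kTB = 1.38×10⁻²³ × 290 × 1.07×10⁴ = 4.28×10⁻¹⁷ W
In dBm: 10 log₁₀(4.28×10⁻¹⁷ / 10⁻³) = −133.7 dBm

−133.7 dBm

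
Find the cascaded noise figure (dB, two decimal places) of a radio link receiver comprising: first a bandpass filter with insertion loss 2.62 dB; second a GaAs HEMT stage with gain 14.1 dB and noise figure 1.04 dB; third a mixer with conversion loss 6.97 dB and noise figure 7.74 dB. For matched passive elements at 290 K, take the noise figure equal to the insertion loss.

Convert to linear (a loss of L dB is a gain of −L dB): F_i = 10^(NF_i/10), G_i = 10^(G_i,dB/10)
  Stage 1: F_1 = 10^(2.62/10) = 1.828, G_1 = 10^(−2.62/10) = 0.5470
  Stage 2: F_2 = 10^(1.04/10) = 1.271, G_2 = 10^(14.1/10) = 25.70
  Stage 3: F_3 = 10^(7.74/10) = 5.943, G_3 = 10^(−6.97/10) = 0.2009
Friis cascade:
  F = 1.828 + (1.271 − 1)/0.5470 + (5.943 − 1)/14.06 = 2.674
NF = 10 log₁₀(2.674) = 4.27 dB

4.27 dB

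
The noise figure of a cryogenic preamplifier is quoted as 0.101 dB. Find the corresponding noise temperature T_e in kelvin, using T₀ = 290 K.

6.82 K

F = 10^(0.101/10) = 1.02353
T_e = (F − 1)·T₀ = (1.02353 − 1) × 290 = 6.82 K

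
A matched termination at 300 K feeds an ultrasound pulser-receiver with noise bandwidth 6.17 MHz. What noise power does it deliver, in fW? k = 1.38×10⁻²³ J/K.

25.5 fW

P_n = kTB = 1.38×10⁻²³ × 300 × 6.17×10⁶ = 2.55×10⁻¹⁴ W = 25.5 fW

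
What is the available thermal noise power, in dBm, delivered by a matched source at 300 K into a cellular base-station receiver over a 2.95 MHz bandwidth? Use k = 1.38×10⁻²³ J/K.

−109.1 dBm

P_n = kTB = 1.38×10⁻²³ × 300 × 2.95×10⁶ = 1.22×10⁻¹⁴ W
In dBm: 10 log₁₀(1.22×10⁻¹⁴ / 10⁻³) = −109.1 dBm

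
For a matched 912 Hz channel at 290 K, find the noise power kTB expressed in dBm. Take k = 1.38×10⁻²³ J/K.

−144.4 dBm

P_n = kTB = 1.38×10⁻²³ × 290 × 9.12×10² = 3.65×10⁻¹⁸ W
In dBm: 10 log₁₀(3.65×10⁻¹⁸ / 10⁻³) = −144.4 dBm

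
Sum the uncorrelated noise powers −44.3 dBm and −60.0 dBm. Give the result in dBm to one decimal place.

−44.2 dBm

Convert to linear, add, convert back:
P₁ = 3.72×10⁻⁸ W, P₂ = 1.00×10⁻⁹ W
P_tot = 3.82×10⁻⁸ W → 10 log₁₀(P_tot / 10⁻³) = −44.2 dBm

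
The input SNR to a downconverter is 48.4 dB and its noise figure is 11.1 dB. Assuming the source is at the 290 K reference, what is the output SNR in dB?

37.3 dB

By definition F = SNR_in/SNR_out, so in dB: SNR_out = SNR_in − NF
SNR_out = 48.4 − 11.1 = 37.3 dB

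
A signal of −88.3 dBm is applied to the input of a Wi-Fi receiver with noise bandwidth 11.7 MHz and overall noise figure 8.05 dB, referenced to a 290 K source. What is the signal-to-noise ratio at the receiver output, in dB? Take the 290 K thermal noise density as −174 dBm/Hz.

7.0 dB

Noise floor: N = −174 + 10 log₁₀(B) + NF
10 log₁₀(1.17×10⁷) = 70.68 dB
N = −174 + 70.68 + 8.05 = −95.27 dBm
SNR = P_sig − N = −88.3 − (−95.27) = 6.97 dB → 7.0 dB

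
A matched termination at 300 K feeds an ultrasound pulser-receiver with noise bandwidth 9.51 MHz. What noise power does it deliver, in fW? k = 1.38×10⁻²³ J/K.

P_n = kTB = 1.38×10⁻²³ × 300 × 9.51×10⁶ = 3.94×10⁻¹⁴ W = 39.4 fW

39.4 fW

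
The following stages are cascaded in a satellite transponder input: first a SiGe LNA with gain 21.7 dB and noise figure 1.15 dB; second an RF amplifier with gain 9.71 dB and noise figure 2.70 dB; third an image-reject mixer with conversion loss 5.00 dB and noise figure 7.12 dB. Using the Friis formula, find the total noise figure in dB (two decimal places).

1.18 dB

Convert to linear (a loss of L dB is a gain of −L dB): F_i = 10^(NF_i/10), G_i = 10^(G_i,dB/10)
  Stage 1: F_1 = 10^(1.15/10) = 1.303, G_1 = 10^(21.7/10) = 147.9
  Stage 2: F_2 = 10^(2.70/10) = 1.862, G_2 = 10^(9.71/10) = 9.354
  Stage 3: F_3 = 10^(7.12/10) = 5.152, G_3 = 10^(−5.00/10) = 0.3162
Friis cascade:
  F = 1.303 + (1.862 − 1)/147.9 + (5.152 − 1)/1384 = 1.312
NF = 10 log₁₀(1.312) = 1.18 dB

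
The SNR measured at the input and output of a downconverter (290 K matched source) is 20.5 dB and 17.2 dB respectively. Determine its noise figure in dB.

NF (dB) = SNR_in(dB) − SNR_out(dB) when the source is at T₀
NF = 20.5 − 17.2 = 3.3 dB

3.3 dB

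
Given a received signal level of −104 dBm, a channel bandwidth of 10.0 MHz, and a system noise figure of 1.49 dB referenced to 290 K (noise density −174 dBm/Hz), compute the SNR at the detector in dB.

Noise floor: N = −174 + 10 log₁₀(B) + NF
10 log₁₀(1.00×10⁷) = 70 dB
N = −174 + 70 + 1.49 = −102.51 dBm
SNR = P_sig − N = −104 − (−102.51) = −1.49 dB → −1.5 dB

−1.5 dB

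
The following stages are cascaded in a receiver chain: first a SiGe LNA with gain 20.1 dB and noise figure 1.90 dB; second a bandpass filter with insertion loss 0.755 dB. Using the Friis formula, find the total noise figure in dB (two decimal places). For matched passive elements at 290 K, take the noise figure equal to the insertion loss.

Convert to linear (a loss of L dB is a gain of −L dB): F_i = 10^(NF_i/10), G_i = 10^(G_i,dB/10)
  Stage 1: F_1 = 10^(1.90/10) = 1.549, G_1 = 10^(20.1/10) = 102.3
  Stage 2: F_2 = 10^(0.755/10) = 1.190, G_2 = 10^(−0.755/10) = 0.8404
Friis cascade:
  F = 1.549 + (1.190 − 1)/102.3 = 1.551
NF = 10 log₁₀(1.551) = 1.91 dB

1.91 dB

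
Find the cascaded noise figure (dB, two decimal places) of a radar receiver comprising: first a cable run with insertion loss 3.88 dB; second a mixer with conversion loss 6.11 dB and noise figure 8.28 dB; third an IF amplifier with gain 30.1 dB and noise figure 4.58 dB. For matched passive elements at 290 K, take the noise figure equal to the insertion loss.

15.45 dB

Convert to linear (a loss of L dB is a gain of −L dB): F_i = 10^(NF_i/10), G_i = 10^(G_i,dB/10)
  Stage 1: F_1 = 10^(3.88/10) = 2.443, G_1 = 10^(−3.88/10) = 0.4093
  Stage 2: F_2 = 10^(8.28/10) = 6.730, G_2 = 10^(−6.11/10) = 0.2449
  Stage 3: F_3 = 10^(4.58/10) = 2.871, G_3 = 10^(30.1/10) = 1023
Friis cascade:
  F = 2.443 + (6.730 − 1)/0.4093 + (2.871 − 1)/0.1002 = 35.11
NF = 10 log₁₀(35.11) = 15.45 dB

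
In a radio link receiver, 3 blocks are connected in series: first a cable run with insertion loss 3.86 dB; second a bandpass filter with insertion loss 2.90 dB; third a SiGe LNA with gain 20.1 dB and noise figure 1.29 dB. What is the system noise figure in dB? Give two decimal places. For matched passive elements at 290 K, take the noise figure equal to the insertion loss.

Convert to linear (a loss of L dB is a gain of −L dB): F_i = 10^(NF_i/10), G_i = 10^(G_i,dB/10)
  Stage 1: F_1 = 10^(3.86/10) = 2.432, G_1 = 10^(−3.86/10) = 0.4111
  Stage 2: F_2 = 10^(2.90/10) = 1.950, G_2 = 10^(−2.90/10) = 0.5129
  Stage 3: F_3 = 10^(1.29/10) = 1.346, G_3 = 10^(20.1/10) = 102.3
Friis cascade:
  F = 2.432 + (1.950 − 1)/0.4111 + (1.346 − 1)/0.2109 = 6.383
NF = 10 log₁₀(6.383) = 8.05 dB

8.05 dB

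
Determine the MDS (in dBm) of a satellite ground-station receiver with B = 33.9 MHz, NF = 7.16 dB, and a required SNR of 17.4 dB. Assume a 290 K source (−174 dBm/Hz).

Sensitivity = −174 + 10 log₁₀(B) + NF + SNR_min
= −174 + 75.3 + 7.16 + 17.4
= −74.14 dBm → −74.1 dBm

−74.1 dBm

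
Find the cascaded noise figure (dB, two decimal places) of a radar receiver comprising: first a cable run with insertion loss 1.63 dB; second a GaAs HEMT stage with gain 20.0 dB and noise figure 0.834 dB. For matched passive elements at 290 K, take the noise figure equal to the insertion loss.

Convert to linear (a loss of L dB is a gain of −L dB): F_i = 10^(NF_i/10), G_i = 10^(G_i,dB/10)
  Stage 1: F_1 = 10^(1.63/10) = 1.455, G_1 = 10^(−1.63/10) = 0.6871
  Stage 2: F_2 = 10^(0.834/10) = 1.212, G_2 = 10^(20.0/10) = 100.0
Friis cascade:
  F = 1.455 + (1.212 − 1)/0.6871 = 1.764
NF = 10 log₁₀(1.764) = 2.46 dB

2.46 dB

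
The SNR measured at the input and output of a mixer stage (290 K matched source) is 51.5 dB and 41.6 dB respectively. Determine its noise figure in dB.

NF (dB) = SNR_in(dB) − SNR_out(dB) when the source is at T₀
NF = 51.5 − 41.6 = 9.9 dB

9.9 dB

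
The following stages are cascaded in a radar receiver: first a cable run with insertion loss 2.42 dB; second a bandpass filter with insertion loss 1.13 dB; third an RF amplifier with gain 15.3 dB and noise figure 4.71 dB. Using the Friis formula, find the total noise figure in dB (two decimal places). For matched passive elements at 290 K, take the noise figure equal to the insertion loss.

8.26 dB

Convert to linear (a loss of L dB is a gain of −L dB): F_i = 10^(NF_i/10), G_i = 10^(G_i,dB/10)
  Stage 1: F_1 = 10^(2.42/10) = 1.746, G_1 = 10^(−2.42/10) = 0.5728
  Stage 2: F_2 = 10^(1.13/10) = 1.297, G_2 = 10^(−1.13/10) = 0.7709
  Stage 3: F_3 = 10^(4.71/10) = 2.958, G_3 = 10^(15.3/10) = 33.88
Friis cascade:
  F = 1.746 + (1.297 − 1)/0.5728 + (2.958 − 1)/0.4416 = 6.699
NF = 10 log₁₀(6.699) = 8.26 dB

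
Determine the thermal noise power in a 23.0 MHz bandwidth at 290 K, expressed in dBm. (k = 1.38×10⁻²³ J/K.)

P_n = kTB = 1.38×10⁻²³ × 290 × 2.30×10⁷ = 9.20×10⁻¹⁴ W
In dBm: 10 log₁₀(9.20×10⁻¹⁴ / 10⁻³) = −100.4 dBm

−100.4 dBm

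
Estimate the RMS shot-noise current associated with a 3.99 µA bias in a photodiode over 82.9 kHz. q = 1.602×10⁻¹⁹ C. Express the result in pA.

326 pA

I_n = √(2qI·B)
2qI·B = 2 × 1.602×10⁻¹⁹ × 3.99×10⁻⁶ × 8.29×10⁴ = 1.06×10⁻¹⁹ A²
I_n = √(1.06×10⁻¹⁹) = 3.26×10⁻¹⁰ A = 326 pA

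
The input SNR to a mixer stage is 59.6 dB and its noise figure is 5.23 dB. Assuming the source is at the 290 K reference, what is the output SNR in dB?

By definition F = SNR_in/SNR_out, so in dB: SNR_out = SNR_in − NF
SNR_out = 59.6 − 5.23 = 54.37 dB

54.37 dB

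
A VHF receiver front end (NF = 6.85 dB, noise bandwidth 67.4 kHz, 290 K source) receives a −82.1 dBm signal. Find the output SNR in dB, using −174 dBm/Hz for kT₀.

36.8 dB

Noise floor: N = −174 + 10 log₁₀(B) + NF
10 log₁₀(6.74×10⁴) = 48.29 dB
N = −174 + 48.29 + 6.85 = −118.86 dBm
SNR = P_sig − N = −82.1 − (−118.86) = 36.76 dB → 36.8 dB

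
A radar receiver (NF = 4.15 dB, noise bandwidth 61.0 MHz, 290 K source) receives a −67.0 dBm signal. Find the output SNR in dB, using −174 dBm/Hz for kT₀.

Noise floor: N = −174 + 10 log₁₀(B) + NF
10 log₁₀(6.10×10⁷) = 77.85 dB
N = −174 + 77.85 + 4.15 = −92.00 dBm
SNR = P_sig − N = −67.0 − (−92.00) = 25.00 dB → 25.0 dB

25.0 dB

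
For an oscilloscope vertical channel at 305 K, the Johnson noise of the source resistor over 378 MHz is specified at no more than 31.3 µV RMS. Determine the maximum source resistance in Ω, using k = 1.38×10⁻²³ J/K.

Johnson–Nyquist: V_n = √(4kTRB) ⇒ R = V_n² / (4kTB)
4kTB = 4 × 1.38×10⁻²³ × 305 × 3.78×10⁸ = 6.36×10⁻¹²
R = (3.13×10⁻⁵)² / 6.36×10⁻¹² = 1.54×10² Ω = 154 Ω

154 Ω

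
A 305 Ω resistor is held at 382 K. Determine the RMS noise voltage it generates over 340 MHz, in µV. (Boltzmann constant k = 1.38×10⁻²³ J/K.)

46.8 µV

V_n = √(4kTRB)
4kTRB = 4 × 1.38×10⁻²³ × 382 × 3.05×10² × 3.40×10⁸ = 2.19×10⁻⁹ V²
V_n = √(2.19×10⁻⁹) = 4.68×10⁻⁵ V = 46.8 µV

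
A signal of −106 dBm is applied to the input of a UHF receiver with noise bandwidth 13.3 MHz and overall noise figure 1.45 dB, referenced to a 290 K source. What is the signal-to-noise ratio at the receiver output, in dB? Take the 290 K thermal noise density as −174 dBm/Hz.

−4.7 dB

Noise floor: N = −174 + 10 log₁₀(B) + NF
10 log₁₀(1.33×10⁷) = 71.24 dB
N = −174 + 71.24 + 1.45 = −101.31 dBm
SNR = P_sig − N = −106 − (−101.31) = −4.69 dB → −4.7 dB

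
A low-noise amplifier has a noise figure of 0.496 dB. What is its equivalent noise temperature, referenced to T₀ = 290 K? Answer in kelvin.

F = 10^(0.496/10) = 1.12099
T_e = (F − 1)·T₀ = (1.12099 − 1) × 290 = 35.1 K

35.1 K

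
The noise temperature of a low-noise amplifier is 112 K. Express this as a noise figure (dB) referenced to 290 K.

F = 1 + T_e/T₀ = 1 + 112/290 = 1.38621
NF = 10 log₁₀(1.38621) = 1.42 dB

1.42 dB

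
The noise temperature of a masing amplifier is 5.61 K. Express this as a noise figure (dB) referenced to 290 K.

0.083 dB

F = 1 + T_e/T₀ = 1 + 5.61/290 = 1.01934
NF = 10 log₁₀(1.01934) = 0.083 dB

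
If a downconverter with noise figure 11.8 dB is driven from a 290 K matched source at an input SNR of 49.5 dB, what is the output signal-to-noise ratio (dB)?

37.7 dB

By definition F = SNR_in/SNR_out, so in dB: SNR_out = SNR_in − NF
SNR_out = 49.5 − 11.8 = 37.7 dB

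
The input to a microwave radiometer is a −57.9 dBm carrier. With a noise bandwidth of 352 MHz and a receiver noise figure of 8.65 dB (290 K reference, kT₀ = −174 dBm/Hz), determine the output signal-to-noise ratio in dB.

22.0 dB

Noise floor: N = −174 + 10 log₁₀(B) + NF
10 log₁₀(3.52×10⁸) = 85.47 dB
N = −174 + 85.47 + 8.65 = −79.88 dBm
SNR = P_sig − N = −57.9 − (−79.88) = 21.98 dB → 22.0 dB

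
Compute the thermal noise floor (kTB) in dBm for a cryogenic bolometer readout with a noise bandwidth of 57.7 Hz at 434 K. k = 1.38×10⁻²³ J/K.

−154.6 dBm

P_n = kTB = 1.38×10⁻²³ × 434 × 5.77×10¹ = 3.46×10⁻¹⁹ W
In dBm: 10 log₁₀(3.46×10⁻¹⁹ / 10⁻³) = −154.6 dBm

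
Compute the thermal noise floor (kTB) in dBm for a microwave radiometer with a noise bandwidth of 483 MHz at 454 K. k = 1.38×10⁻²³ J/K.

P_n = kTB = 1.38×10⁻²³ × 454 × 4.83×10⁸ = 3.03×10⁻¹² W
In dBm: 10 log₁₀(3.03×10⁻¹² / 10⁻³) = −85.2 dBm

−85.2 dBm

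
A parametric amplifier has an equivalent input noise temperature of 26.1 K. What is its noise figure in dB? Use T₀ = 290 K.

0.374 dB

F = 1 + T_e/T₀ = 1 + 26.1/290 = 1.09
NF = 10 log₁₀(1.09) = 0.374 dB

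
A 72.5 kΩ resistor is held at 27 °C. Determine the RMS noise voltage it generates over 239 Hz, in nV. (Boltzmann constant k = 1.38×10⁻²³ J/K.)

T = 27 °C + 273.15 = 300.15 K
V_n = √(4kTRB)
4kTRB = 4 × 1.38×10⁻²³ × 300.15 × 7.25×10⁴ × 2.39×10² = 2.87×10⁻¹³ V²
V_n = √(2.87×10⁻¹³) = 5.36×10⁻⁷ V = 536 nV

536 nV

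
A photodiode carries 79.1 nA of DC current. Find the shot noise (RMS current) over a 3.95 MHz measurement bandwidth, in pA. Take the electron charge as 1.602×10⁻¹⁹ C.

316 pA

I_n = √(2qI·B)
2qI·B = 2 × 1.602×10⁻¹⁹ × 7.91×10⁻⁸ × 3.95×10⁶ = 1.00×10⁻¹⁹ A²
I_n = √(1.00×10⁻¹⁹) = 3.16×10⁻¹⁰ A = 316 pA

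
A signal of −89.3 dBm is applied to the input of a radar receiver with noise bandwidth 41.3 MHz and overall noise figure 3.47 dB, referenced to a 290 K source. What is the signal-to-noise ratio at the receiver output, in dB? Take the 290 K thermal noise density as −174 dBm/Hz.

5.1 dB

Noise floor: N = −174 + 10 log₁₀(B) + NF
10 log₁₀(4.13×10⁷) = 76.16 dB
N = −174 + 76.16 + 3.47 = −94.37 dBm
SNR = P_sig − N = −89.3 − (−94.37) = 5.07 dB → 5.1 dB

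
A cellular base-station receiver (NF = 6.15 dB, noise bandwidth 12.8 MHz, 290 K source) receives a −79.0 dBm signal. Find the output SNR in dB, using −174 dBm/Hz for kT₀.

Noise floor: N = −174 + 10 log₁₀(B) + NF
10 log₁₀(1.28×10⁷) = 71.07 dB
N = −174 + 71.07 + 6.15 = −96.78 dBm
SNR = P_sig − N = −79.0 − (−96.78) = 17.78 dB → 17.8 dB

17.8 dB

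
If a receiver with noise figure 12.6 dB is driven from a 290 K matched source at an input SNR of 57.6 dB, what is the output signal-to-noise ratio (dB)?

By definition F = SNR_in/SNR_out, so in dB: SNR_out = SNR_in − NF
SNR_out = 57.6 − 12.6 = 45.0 dB

45.0 dB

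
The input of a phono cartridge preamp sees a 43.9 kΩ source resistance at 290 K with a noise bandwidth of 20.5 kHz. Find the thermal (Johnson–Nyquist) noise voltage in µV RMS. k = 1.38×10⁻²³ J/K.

V_n = √(4kTRB)
4kTRB = 4 × 1.38×10⁻²³ × 290 × 4.39×10⁴ × 2.05×10⁴ = 1.44×10⁻¹¹ V²
V_n = √(1.44×10⁻¹¹) = 3.80×10⁻⁶ V = 3.80 µV

3.80 µV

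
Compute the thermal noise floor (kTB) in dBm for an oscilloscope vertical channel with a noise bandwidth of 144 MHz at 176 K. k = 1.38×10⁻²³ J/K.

P_n = kTB = 1.38×10⁻²³ × 176 × 1.44×10⁸ = 3.50×10⁻¹³ W
In dBm: 10 log₁₀(3.50×10⁻¹³ / 10⁻³) = −94.6 dBm

−94.6 dBm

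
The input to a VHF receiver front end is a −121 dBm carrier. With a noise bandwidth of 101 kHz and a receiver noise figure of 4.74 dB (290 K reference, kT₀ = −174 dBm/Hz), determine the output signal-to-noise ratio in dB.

−1.8 dB

Noise floor: N = −174 + 10 log₁₀(B) + NF
10 log₁₀(1.01×10⁵) = 50.04 dB
N = −174 + 50.04 + 4.74 = −119.22 dBm
SNR = P_sig − N = −121 − (−119.22) = −1.78 dB → −1.8 dB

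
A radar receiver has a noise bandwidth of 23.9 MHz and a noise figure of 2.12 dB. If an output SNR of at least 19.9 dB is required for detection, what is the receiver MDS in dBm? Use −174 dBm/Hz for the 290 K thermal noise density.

Sensitivity = −174 + 10 log₁₀(B) + NF + SNR_min
= −174 + 73.78 + 2.12 + 19.9
= −78.20 dBm → −78.2 dBm

−78.2 dBm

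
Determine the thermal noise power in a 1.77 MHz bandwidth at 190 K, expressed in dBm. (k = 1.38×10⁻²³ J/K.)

−113.3 dBm

P_n = kTB = 1.38×10⁻²³ × 190 × 1.77×10⁶ = 4.64×10⁻¹⁵ W
In dBm: 10 log₁₀(4.64×10⁻¹⁵ / 10⁻³) = −113.3 dBm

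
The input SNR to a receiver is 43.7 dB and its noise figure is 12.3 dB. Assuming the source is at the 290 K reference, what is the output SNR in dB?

By definition F = SNR_in/SNR_out, so in dB: SNR_out = SNR_in − NF
SNR_out = 43.7 − 12.3 = 31.4 dB

31.4 dB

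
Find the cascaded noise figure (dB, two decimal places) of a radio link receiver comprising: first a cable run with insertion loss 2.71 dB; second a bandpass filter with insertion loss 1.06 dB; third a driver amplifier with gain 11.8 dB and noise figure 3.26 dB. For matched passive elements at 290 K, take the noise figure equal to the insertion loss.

7.03 dB

Convert to linear (a loss of L dB is a gain of −L dB): F_i = 10^(NF_i/10), G_i = 10^(G_i,dB/10)
  Stage 1: F_1 = 10^(2.71/10) = 1.866, G_1 = 10^(−2.71/10) = 0.5358
  Stage 2: F_2 = 10^(1.06/10) = 1.276, G_2 = 10^(−1.06/10) = 0.7834
  Stage 3: F_3 = 10^(3.26/10) = 2.118, G_3 = 10^(11.8/10) = 15.14
Friis cascade:
  F = 1.866 + (1.276 − 1)/0.5358 + (2.118 − 1)/0.4198 = 5.047
NF = 10 log₁₀(5.047) = 7.03 dB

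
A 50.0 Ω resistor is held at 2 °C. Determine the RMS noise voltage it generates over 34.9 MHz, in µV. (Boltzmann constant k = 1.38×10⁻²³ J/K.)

T = 2 °C + 273.15 = 275.15 K
V_n = √(4kTRB)
4kTRB = 4 × 1.38×10⁻²³ × 275.15 × 5.00×10¹ × 3.49×10⁷ = 2.65×10⁻¹¹ V²
V_n = √(2.65×10⁻¹¹) = 5.15×10⁻⁶ V = 5.15 µV

5.15 µV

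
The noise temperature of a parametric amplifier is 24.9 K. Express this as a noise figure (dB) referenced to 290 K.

F = 1 + T_e/T₀ = 1 + 24.9/290 = 1.08586
NF = 10 log₁₀(1.08586) = 0.358 dB

0.358 dB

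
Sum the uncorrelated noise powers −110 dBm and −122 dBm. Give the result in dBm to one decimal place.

−109.7 dBm

Convert to linear, add, convert back:
P₁ = 1.00×10⁻¹⁴ W, P₂ = 6.31×10⁻¹⁶ W
P_tot = 1.06×10⁻¹⁴ W → 10 log₁₀(P_tot / 10⁻³) = −109.7 dBm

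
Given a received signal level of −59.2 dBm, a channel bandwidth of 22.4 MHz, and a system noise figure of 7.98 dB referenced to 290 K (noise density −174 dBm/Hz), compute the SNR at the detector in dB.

33.3 dB

Noise floor: N = −174 + 10 log₁₀(B) + NF
10 log₁₀(2.24×10⁷) = 73.5 dB
N = −174 + 73.5 + 7.98 = −92.52 dBm
SNR = P_sig − N = −59.2 − (−92.52) = 33.32 dB → 33.3 dB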